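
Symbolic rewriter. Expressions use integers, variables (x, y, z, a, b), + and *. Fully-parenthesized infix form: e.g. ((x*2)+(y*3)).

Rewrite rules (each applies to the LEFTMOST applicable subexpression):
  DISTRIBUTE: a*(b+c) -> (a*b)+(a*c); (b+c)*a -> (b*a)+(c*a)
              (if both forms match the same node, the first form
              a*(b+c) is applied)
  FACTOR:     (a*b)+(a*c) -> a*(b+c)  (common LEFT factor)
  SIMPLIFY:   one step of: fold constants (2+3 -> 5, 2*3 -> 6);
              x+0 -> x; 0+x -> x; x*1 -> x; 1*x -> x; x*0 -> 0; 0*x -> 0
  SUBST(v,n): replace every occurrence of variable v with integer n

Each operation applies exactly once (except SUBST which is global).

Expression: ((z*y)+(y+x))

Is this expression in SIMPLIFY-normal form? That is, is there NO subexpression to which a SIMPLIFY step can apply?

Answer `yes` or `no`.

Answer: yes

Derivation:
Expression: ((z*y)+(y+x))
Scanning for simplifiable subexpressions (pre-order)...
  at root: ((z*y)+(y+x)) (not simplifiable)
  at L: (z*y) (not simplifiable)
  at R: (y+x) (not simplifiable)
Result: no simplifiable subexpression found -> normal form.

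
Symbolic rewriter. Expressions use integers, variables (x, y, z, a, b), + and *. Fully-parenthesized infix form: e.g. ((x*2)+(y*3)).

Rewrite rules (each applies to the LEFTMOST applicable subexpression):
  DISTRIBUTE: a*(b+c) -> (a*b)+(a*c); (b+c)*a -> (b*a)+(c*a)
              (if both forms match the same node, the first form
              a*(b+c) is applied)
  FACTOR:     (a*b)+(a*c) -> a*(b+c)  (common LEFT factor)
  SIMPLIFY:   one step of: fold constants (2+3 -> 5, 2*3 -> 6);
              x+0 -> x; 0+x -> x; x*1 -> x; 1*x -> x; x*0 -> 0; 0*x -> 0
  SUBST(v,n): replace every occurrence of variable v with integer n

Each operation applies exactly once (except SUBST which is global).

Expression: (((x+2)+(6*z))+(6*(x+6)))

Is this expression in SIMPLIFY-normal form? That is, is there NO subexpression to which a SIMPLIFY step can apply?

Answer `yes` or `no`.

Answer: yes

Derivation:
Expression: (((x+2)+(6*z))+(6*(x+6)))
Scanning for simplifiable subexpressions (pre-order)...
  at root: (((x+2)+(6*z))+(6*(x+6))) (not simplifiable)
  at L: ((x+2)+(6*z)) (not simplifiable)
  at LL: (x+2) (not simplifiable)
  at LR: (6*z) (not simplifiable)
  at R: (6*(x+6)) (not simplifiable)
  at RR: (x+6) (not simplifiable)
Result: no simplifiable subexpression found -> normal form.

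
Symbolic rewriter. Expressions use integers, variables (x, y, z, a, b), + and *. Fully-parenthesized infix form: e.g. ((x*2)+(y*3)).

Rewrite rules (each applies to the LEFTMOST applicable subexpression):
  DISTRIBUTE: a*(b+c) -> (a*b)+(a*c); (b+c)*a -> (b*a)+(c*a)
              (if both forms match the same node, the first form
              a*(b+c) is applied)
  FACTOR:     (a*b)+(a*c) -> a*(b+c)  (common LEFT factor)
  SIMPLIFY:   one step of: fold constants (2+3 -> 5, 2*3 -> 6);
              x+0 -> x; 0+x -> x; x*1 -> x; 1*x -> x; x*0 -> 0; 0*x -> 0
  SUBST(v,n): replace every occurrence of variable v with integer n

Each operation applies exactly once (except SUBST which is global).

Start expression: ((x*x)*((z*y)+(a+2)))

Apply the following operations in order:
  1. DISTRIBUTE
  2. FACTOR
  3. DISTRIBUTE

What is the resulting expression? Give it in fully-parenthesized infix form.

Start: ((x*x)*((z*y)+(a+2)))
Apply DISTRIBUTE at root (target: ((x*x)*((z*y)+(a+2)))): ((x*x)*((z*y)+(a+2))) -> (((x*x)*(z*y))+((x*x)*(a+2)))
Apply FACTOR at root (target: (((x*x)*(z*y))+((x*x)*(a+2)))): (((x*x)*(z*y))+((x*x)*(a+2))) -> ((x*x)*((z*y)+(a+2)))
Apply DISTRIBUTE at root (target: ((x*x)*((z*y)+(a+2)))): ((x*x)*((z*y)+(a+2))) -> (((x*x)*(z*y))+((x*x)*(a+2)))

Answer: (((x*x)*(z*y))+((x*x)*(a+2)))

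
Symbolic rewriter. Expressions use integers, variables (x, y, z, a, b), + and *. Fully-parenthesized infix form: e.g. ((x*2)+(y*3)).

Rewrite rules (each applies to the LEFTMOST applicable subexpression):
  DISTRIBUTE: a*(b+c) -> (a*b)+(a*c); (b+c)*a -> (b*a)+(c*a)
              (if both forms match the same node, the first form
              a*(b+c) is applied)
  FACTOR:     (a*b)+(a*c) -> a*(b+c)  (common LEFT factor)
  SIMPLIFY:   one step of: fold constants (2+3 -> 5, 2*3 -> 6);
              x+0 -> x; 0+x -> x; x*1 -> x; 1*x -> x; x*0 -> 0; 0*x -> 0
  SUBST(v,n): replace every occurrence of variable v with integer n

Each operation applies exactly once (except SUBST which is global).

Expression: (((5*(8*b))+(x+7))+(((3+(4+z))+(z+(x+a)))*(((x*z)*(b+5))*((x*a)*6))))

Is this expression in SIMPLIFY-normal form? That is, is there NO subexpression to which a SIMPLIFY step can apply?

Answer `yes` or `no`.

Expression: (((5*(8*b))+(x+7))+(((3+(4+z))+(z+(x+a)))*(((x*z)*(b+5))*((x*a)*6))))
Scanning for simplifiable subexpressions (pre-order)...
  at root: (((5*(8*b))+(x+7))+(((3+(4+z))+(z+(x+a)))*(((x*z)*(b+5))*((x*a)*6)))) (not simplifiable)
  at L: ((5*(8*b))+(x+7)) (not simplifiable)
  at LL: (5*(8*b)) (not simplifiable)
  at LLR: (8*b) (not simplifiable)
  at LR: (x+7) (not simplifiable)
  at R: (((3+(4+z))+(z+(x+a)))*(((x*z)*(b+5))*((x*a)*6))) (not simplifiable)
  at RL: ((3+(4+z))+(z+(x+a))) (not simplifiable)
  at RLL: (3+(4+z)) (not simplifiable)
  at RLLR: (4+z) (not simplifiable)
  at RLR: (z+(x+a)) (not simplifiable)
  at RLRR: (x+a) (not simplifiable)
  at RR: (((x*z)*(b+5))*((x*a)*6)) (not simplifiable)
  at RRL: ((x*z)*(b+5)) (not simplifiable)
  at RRLL: (x*z) (not simplifiable)
  at RRLR: (b+5) (not simplifiable)
  at RRR: ((x*a)*6) (not simplifiable)
  at RRRL: (x*a) (not simplifiable)
Result: no simplifiable subexpression found -> normal form.

Answer: yes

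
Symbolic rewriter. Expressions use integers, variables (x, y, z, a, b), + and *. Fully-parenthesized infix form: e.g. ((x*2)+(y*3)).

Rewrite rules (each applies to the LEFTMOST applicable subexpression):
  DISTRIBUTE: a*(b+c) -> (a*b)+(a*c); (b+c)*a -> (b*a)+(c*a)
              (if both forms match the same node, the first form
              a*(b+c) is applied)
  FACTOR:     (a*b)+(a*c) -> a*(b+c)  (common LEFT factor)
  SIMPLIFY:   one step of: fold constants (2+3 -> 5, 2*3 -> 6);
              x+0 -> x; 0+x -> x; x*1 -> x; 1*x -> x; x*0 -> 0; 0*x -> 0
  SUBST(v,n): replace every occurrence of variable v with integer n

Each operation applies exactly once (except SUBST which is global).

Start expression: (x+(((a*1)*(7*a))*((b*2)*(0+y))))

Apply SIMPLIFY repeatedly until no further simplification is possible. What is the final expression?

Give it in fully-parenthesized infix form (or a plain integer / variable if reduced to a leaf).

Answer: (x+((a*(7*a))*((b*2)*y)))

Derivation:
Start: (x+(((a*1)*(7*a))*((b*2)*(0+y))))
Step 1: at RLL: (a*1) -> a; overall: (x+(((a*1)*(7*a))*((b*2)*(0+y)))) -> (x+((a*(7*a))*((b*2)*(0+y))))
Step 2: at RRR: (0+y) -> y; overall: (x+((a*(7*a))*((b*2)*(0+y)))) -> (x+((a*(7*a))*((b*2)*y)))
Fixed point: (x+((a*(7*a))*((b*2)*y)))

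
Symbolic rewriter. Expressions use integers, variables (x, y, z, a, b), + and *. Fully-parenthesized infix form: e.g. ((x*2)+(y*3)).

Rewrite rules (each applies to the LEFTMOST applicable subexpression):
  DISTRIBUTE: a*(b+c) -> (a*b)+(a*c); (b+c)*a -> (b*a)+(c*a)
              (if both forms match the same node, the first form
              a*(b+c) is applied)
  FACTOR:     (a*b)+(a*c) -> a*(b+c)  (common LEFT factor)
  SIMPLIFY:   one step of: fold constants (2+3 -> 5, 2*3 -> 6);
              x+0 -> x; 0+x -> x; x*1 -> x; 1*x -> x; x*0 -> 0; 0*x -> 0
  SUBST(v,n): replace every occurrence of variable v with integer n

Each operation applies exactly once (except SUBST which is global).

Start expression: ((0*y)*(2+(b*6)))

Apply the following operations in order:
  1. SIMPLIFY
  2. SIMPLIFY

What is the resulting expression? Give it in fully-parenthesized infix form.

Answer: 0

Derivation:
Start: ((0*y)*(2+(b*6)))
Apply SIMPLIFY at L (target: (0*y)): ((0*y)*(2+(b*6))) -> (0*(2+(b*6)))
Apply SIMPLIFY at root (target: (0*(2+(b*6)))): (0*(2+(b*6))) -> 0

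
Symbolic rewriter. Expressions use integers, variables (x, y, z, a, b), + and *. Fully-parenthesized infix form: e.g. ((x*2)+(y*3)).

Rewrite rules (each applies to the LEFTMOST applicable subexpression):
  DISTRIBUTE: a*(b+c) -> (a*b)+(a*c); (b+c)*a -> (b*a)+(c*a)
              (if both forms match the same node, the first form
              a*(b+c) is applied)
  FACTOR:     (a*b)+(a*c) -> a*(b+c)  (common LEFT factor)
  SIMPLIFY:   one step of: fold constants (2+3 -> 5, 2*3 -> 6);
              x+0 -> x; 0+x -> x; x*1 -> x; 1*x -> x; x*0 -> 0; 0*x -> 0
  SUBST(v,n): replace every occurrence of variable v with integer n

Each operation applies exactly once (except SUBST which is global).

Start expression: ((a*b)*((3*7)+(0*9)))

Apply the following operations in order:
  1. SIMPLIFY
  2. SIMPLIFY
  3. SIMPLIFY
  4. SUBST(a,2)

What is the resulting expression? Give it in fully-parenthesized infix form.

Start: ((a*b)*((3*7)+(0*9)))
Apply SIMPLIFY at RL (target: (3*7)): ((a*b)*((3*7)+(0*9))) -> ((a*b)*(21+(0*9)))
Apply SIMPLIFY at RR (target: (0*9)): ((a*b)*(21+(0*9))) -> ((a*b)*(21+0))
Apply SIMPLIFY at R (target: (21+0)): ((a*b)*(21+0)) -> ((a*b)*21)
Apply SUBST(a,2): ((a*b)*21) -> ((2*b)*21)

Answer: ((2*b)*21)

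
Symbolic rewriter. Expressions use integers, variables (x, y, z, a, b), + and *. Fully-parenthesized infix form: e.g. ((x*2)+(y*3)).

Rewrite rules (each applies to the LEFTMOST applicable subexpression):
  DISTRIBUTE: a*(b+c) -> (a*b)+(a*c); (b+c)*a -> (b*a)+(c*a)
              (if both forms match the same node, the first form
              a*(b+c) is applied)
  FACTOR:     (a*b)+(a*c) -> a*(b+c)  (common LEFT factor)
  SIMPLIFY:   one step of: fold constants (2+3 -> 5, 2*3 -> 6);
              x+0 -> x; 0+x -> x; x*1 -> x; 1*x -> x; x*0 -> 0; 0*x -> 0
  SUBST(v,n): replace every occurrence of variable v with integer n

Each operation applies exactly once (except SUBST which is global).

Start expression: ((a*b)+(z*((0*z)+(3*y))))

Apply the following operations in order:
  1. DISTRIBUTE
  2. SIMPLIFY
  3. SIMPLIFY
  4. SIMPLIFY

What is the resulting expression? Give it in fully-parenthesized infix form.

Start: ((a*b)+(z*((0*z)+(3*y))))
Apply DISTRIBUTE at R (target: (z*((0*z)+(3*y)))): ((a*b)+(z*((0*z)+(3*y)))) -> ((a*b)+((z*(0*z))+(z*(3*y))))
Apply SIMPLIFY at RLR (target: (0*z)): ((a*b)+((z*(0*z))+(z*(3*y)))) -> ((a*b)+((z*0)+(z*(3*y))))
Apply SIMPLIFY at RL (target: (z*0)): ((a*b)+((z*0)+(z*(3*y)))) -> ((a*b)+(0+(z*(3*y))))
Apply SIMPLIFY at R (target: (0+(z*(3*y)))): ((a*b)+(0+(z*(3*y)))) -> ((a*b)+(z*(3*y)))

Answer: ((a*b)+(z*(3*y)))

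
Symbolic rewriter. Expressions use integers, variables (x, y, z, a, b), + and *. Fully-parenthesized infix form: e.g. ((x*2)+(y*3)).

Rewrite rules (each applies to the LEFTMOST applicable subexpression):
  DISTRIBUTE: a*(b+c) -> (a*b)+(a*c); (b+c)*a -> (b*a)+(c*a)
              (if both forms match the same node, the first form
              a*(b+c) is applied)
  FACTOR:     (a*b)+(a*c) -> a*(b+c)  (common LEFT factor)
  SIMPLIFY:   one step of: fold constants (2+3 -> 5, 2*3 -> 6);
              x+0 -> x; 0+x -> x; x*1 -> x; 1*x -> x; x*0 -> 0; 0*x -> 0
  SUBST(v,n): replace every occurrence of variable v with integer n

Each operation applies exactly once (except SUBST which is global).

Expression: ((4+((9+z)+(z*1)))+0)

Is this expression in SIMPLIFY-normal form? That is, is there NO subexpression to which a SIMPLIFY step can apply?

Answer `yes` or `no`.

Answer: no

Derivation:
Expression: ((4+((9+z)+(z*1)))+0)
Scanning for simplifiable subexpressions (pre-order)...
  at root: ((4+((9+z)+(z*1)))+0) (SIMPLIFIABLE)
  at L: (4+((9+z)+(z*1))) (not simplifiable)
  at LR: ((9+z)+(z*1)) (not simplifiable)
  at LRL: (9+z) (not simplifiable)
  at LRR: (z*1) (SIMPLIFIABLE)
Found simplifiable subexpr at path root: ((4+((9+z)+(z*1)))+0)
One SIMPLIFY step would give: (4+((9+z)+(z*1)))
-> NOT in normal form.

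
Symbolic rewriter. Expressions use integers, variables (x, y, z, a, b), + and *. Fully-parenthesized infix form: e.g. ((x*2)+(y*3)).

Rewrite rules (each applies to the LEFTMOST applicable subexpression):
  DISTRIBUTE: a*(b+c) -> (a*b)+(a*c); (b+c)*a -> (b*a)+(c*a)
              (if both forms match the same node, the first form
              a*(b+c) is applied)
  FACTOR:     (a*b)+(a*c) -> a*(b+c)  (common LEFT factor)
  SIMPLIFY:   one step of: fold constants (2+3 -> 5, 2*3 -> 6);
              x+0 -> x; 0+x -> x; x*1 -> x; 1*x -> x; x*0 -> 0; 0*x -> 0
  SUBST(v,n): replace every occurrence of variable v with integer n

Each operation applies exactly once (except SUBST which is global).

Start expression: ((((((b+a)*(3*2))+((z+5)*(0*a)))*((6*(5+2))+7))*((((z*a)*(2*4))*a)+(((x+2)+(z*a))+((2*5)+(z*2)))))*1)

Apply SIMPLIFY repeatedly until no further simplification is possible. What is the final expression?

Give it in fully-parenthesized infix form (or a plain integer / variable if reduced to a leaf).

Answer: ((((b+a)*6)*49)*((((z*a)*8)*a)+(((x+2)+(z*a))+(10+(z*2)))))

Derivation:
Start: ((((((b+a)*(3*2))+((z+5)*(0*a)))*((6*(5+2))+7))*((((z*a)*(2*4))*a)+(((x+2)+(z*a))+((2*5)+(z*2)))))*1)
Step 1: at root: ((((((b+a)*(3*2))+((z+5)*(0*a)))*((6*(5+2))+7))*((((z*a)*(2*4))*a)+(((x+2)+(z*a))+((2*5)+(z*2)))))*1) -> (((((b+a)*(3*2))+((z+5)*(0*a)))*((6*(5+2))+7))*((((z*a)*(2*4))*a)+(((x+2)+(z*a))+((2*5)+(z*2))))); overall: ((((((b+a)*(3*2))+((z+5)*(0*a)))*((6*(5+2))+7))*((((z*a)*(2*4))*a)+(((x+2)+(z*a))+((2*5)+(z*2)))))*1) -> (((((b+a)*(3*2))+((z+5)*(0*a)))*((6*(5+2))+7))*((((z*a)*(2*4))*a)+(((x+2)+(z*a))+((2*5)+(z*2)))))
Step 2: at LLLR: (3*2) -> 6; overall: (((((b+a)*(3*2))+((z+5)*(0*a)))*((6*(5+2))+7))*((((z*a)*(2*4))*a)+(((x+2)+(z*a))+((2*5)+(z*2))))) -> (((((b+a)*6)+((z+5)*(0*a)))*((6*(5+2))+7))*((((z*a)*(2*4))*a)+(((x+2)+(z*a))+((2*5)+(z*2)))))
Step 3: at LLRR: (0*a) -> 0; overall: (((((b+a)*6)+((z+5)*(0*a)))*((6*(5+2))+7))*((((z*a)*(2*4))*a)+(((x+2)+(z*a))+((2*5)+(z*2))))) -> (((((b+a)*6)+((z+5)*0))*((6*(5+2))+7))*((((z*a)*(2*4))*a)+(((x+2)+(z*a))+((2*5)+(z*2)))))
Step 4: at LLR: ((z+5)*0) -> 0; overall: (((((b+a)*6)+((z+5)*0))*((6*(5+2))+7))*((((z*a)*(2*4))*a)+(((x+2)+(z*a))+((2*5)+(z*2))))) -> (((((b+a)*6)+0)*((6*(5+2))+7))*((((z*a)*(2*4))*a)+(((x+2)+(z*a))+((2*5)+(z*2)))))
Step 5: at LL: (((b+a)*6)+0) -> ((b+a)*6); overall: (((((b+a)*6)+0)*((6*(5+2))+7))*((((z*a)*(2*4))*a)+(((x+2)+(z*a))+((2*5)+(z*2))))) -> ((((b+a)*6)*((6*(5+2))+7))*((((z*a)*(2*4))*a)+(((x+2)+(z*a))+((2*5)+(z*2)))))
Step 6: at LRLR: (5+2) -> 7; overall: ((((b+a)*6)*((6*(5+2))+7))*((((z*a)*(2*4))*a)+(((x+2)+(z*a))+((2*5)+(z*2))))) -> ((((b+a)*6)*((6*7)+7))*((((z*a)*(2*4))*a)+(((x+2)+(z*a))+((2*5)+(z*2)))))
Step 7: at LRL: (6*7) -> 42; overall: ((((b+a)*6)*((6*7)+7))*((((z*a)*(2*4))*a)+(((x+2)+(z*a))+((2*5)+(z*2))))) -> ((((b+a)*6)*(42+7))*((((z*a)*(2*4))*a)+(((x+2)+(z*a))+((2*5)+(z*2)))))
Step 8: at LR: (42+7) -> 49; overall: ((((b+a)*6)*(42+7))*((((z*a)*(2*4))*a)+(((x+2)+(z*a))+((2*5)+(z*2))))) -> ((((b+a)*6)*49)*((((z*a)*(2*4))*a)+(((x+2)+(z*a))+((2*5)+(z*2)))))
Step 9: at RLLR: (2*4) -> 8; overall: ((((b+a)*6)*49)*((((z*a)*(2*4))*a)+(((x+2)+(z*a))+((2*5)+(z*2))))) -> ((((b+a)*6)*49)*((((z*a)*8)*a)+(((x+2)+(z*a))+((2*5)+(z*2)))))
Step 10: at RRRL: (2*5) -> 10; overall: ((((b+a)*6)*49)*((((z*a)*8)*a)+(((x+2)+(z*a))+((2*5)+(z*2))))) -> ((((b+a)*6)*49)*((((z*a)*8)*a)+(((x+2)+(z*a))+(10+(z*2)))))
Fixed point: ((((b+a)*6)*49)*((((z*a)*8)*a)+(((x+2)+(z*a))+(10+(z*2)))))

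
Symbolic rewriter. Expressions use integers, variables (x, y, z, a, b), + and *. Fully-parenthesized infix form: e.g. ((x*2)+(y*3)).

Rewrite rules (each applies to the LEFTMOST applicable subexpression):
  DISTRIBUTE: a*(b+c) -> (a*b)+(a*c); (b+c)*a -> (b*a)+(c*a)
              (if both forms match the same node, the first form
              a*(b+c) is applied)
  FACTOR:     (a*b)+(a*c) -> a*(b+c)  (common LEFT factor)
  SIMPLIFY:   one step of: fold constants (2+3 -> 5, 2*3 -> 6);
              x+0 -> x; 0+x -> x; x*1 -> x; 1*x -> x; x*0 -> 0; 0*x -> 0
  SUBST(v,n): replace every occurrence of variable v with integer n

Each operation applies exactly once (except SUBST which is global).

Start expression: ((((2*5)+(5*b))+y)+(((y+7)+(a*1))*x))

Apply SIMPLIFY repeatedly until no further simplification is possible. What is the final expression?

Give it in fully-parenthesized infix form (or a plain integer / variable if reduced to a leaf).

Start: ((((2*5)+(5*b))+y)+(((y+7)+(a*1))*x))
Step 1: at LLL: (2*5) -> 10; overall: ((((2*5)+(5*b))+y)+(((y+7)+(a*1))*x)) -> (((10+(5*b))+y)+(((y+7)+(a*1))*x))
Step 2: at RLR: (a*1) -> a; overall: (((10+(5*b))+y)+(((y+7)+(a*1))*x)) -> (((10+(5*b))+y)+(((y+7)+a)*x))
Fixed point: (((10+(5*b))+y)+(((y+7)+a)*x))

Answer: (((10+(5*b))+y)+(((y+7)+a)*x))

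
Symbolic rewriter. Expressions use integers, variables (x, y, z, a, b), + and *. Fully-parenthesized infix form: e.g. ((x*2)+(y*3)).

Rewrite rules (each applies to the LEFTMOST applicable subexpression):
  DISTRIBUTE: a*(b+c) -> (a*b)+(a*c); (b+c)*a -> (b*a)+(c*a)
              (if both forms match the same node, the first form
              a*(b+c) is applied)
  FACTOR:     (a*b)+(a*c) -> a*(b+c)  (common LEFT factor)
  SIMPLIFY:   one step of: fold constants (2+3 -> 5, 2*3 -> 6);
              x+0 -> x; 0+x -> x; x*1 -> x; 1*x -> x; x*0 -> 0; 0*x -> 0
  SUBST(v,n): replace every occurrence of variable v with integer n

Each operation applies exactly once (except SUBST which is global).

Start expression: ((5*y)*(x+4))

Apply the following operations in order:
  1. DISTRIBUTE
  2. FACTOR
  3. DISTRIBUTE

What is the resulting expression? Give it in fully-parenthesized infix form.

Answer: (((5*y)*x)+((5*y)*4))

Derivation:
Start: ((5*y)*(x+4))
Apply DISTRIBUTE at root (target: ((5*y)*(x+4))): ((5*y)*(x+4)) -> (((5*y)*x)+((5*y)*4))
Apply FACTOR at root (target: (((5*y)*x)+((5*y)*4))): (((5*y)*x)+((5*y)*4)) -> ((5*y)*(x+4))
Apply DISTRIBUTE at root (target: ((5*y)*(x+4))): ((5*y)*(x+4)) -> (((5*y)*x)+((5*y)*4))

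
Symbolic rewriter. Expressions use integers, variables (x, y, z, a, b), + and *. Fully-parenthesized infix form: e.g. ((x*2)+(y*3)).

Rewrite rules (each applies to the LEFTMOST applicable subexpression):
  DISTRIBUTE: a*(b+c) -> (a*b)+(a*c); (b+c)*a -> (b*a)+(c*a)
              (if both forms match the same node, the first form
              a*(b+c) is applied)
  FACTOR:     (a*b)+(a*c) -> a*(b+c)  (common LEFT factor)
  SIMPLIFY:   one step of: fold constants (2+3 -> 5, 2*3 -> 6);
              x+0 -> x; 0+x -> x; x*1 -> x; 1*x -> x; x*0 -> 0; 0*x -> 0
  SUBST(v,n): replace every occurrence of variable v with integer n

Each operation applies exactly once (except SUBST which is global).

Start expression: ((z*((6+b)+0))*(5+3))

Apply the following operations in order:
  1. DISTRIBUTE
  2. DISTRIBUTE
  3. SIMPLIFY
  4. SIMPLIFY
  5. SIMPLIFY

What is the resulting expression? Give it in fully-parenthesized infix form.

Start: ((z*((6+b)+0))*(5+3))
Apply DISTRIBUTE at root (target: ((z*((6+b)+0))*(5+3))): ((z*((6+b)+0))*(5+3)) -> (((z*((6+b)+0))*5)+((z*((6+b)+0))*3))
Apply DISTRIBUTE at LL (target: (z*((6+b)+0))): (((z*((6+b)+0))*5)+((z*((6+b)+0))*3)) -> ((((z*(6+b))+(z*0))*5)+((z*((6+b)+0))*3))
Apply SIMPLIFY at LLR (target: (z*0)): ((((z*(6+b))+(z*0))*5)+((z*((6+b)+0))*3)) -> ((((z*(6+b))+0)*5)+((z*((6+b)+0))*3))
Apply SIMPLIFY at LL (target: ((z*(6+b))+0)): ((((z*(6+b))+0)*5)+((z*((6+b)+0))*3)) -> (((z*(6+b))*5)+((z*((6+b)+0))*3))
Apply SIMPLIFY at RLR (target: ((6+b)+0)): (((z*(6+b))*5)+((z*((6+b)+0))*3)) -> (((z*(6+b))*5)+((z*(6+b))*3))

Answer: (((z*(6+b))*5)+((z*(6+b))*3))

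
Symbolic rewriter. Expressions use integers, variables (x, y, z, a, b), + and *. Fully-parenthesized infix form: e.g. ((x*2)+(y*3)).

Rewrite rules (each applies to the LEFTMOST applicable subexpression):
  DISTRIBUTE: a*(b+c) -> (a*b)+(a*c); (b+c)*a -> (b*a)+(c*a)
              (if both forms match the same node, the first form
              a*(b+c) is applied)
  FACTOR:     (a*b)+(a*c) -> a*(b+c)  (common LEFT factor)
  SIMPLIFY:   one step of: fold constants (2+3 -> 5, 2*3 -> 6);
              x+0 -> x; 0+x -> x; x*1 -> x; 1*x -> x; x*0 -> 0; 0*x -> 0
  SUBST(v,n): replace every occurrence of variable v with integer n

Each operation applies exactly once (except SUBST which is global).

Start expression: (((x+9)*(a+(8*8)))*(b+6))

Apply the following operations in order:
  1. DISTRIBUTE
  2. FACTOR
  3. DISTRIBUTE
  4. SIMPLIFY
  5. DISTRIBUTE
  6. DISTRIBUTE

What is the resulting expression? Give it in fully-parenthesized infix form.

Answer: (((((x+9)*a)*b)+(((x+9)*64)*b))+(((x+9)*(a+(8*8)))*6))

Derivation:
Start: (((x+9)*(a+(8*8)))*(b+6))
Apply DISTRIBUTE at root (target: (((x+9)*(a+(8*8)))*(b+6))): (((x+9)*(a+(8*8)))*(b+6)) -> ((((x+9)*(a+(8*8)))*b)+(((x+9)*(a+(8*8)))*6))
Apply FACTOR at root (target: ((((x+9)*(a+(8*8)))*b)+(((x+9)*(a+(8*8)))*6))): ((((x+9)*(a+(8*8)))*b)+(((x+9)*(a+(8*8)))*6)) -> (((x+9)*(a+(8*8)))*(b+6))
Apply DISTRIBUTE at root (target: (((x+9)*(a+(8*8)))*(b+6))): (((x+9)*(a+(8*8)))*(b+6)) -> ((((x+9)*(a+(8*8)))*b)+(((x+9)*(a+(8*8)))*6))
Apply SIMPLIFY at LLRR (target: (8*8)): ((((x+9)*(a+(8*8)))*b)+(((x+9)*(a+(8*8)))*6)) -> ((((x+9)*(a+64))*b)+(((x+9)*(a+(8*8)))*6))
Apply DISTRIBUTE at LL (target: ((x+9)*(a+64))): ((((x+9)*(a+64))*b)+(((x+9)*(a+(8*8)))*6)) -> (((((x+9)*a)+((x+9)*64))*b)+(((x+9)*(a+(8*8)))*6))
Apply DISTRIBUTE at L (target: ((((x+9)*a)+((x+9)*64))*b)): (((((x+9)*a)+((x+9)*64))*b)+(((x+9)*(a+(8*8)))*6)) -> (((((x+9)*a)*b)+(((x+9)*64)*b))+(((x+9)*(a+(8*8)))*6))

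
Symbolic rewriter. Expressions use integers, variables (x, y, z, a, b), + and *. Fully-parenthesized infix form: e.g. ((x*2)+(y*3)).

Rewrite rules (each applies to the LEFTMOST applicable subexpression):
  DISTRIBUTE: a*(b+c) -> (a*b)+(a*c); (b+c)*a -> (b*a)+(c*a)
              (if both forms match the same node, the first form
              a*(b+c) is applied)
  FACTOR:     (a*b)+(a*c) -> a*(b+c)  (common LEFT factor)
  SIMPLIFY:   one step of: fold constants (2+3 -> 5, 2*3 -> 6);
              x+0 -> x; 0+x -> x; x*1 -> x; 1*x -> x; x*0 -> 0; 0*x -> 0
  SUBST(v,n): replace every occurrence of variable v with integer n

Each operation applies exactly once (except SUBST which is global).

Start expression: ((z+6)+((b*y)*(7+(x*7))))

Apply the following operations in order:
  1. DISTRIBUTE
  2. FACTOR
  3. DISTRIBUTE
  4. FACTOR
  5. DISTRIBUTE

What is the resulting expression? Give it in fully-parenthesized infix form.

Answer: ((z+6)+(((b*y)*7)+((b*y)*(x*7))))

Derivation:
Start: ((z+6)+((b*y)*(7+(x*7))))
Apply DISTRIBUTE at R (target: ((b*y)*(7+(x*7)))): ((z+6)+((b*y)*(7+(x*7)))) -> ((z+6)+(((b*y)*7)+((b*y)*(x*7))))
Apply FACTOR at R (target: (((b*y)*7)+((b*y)*(x*7)))): ((z+6)+(((b*y)*7)+((b*y)*(x*7)))) -> ((z+6)+((b*y)*(7+(x*7))))
Apply DISTRIBUTE at R (target: ((b*y)*(7+(x*7)))): ((z+6)+((b*y)*(7+(x*7)))) -> ((z+6)+(((b*y)*7)+((b*y)*(x*7))))
Apply FACTOR at R (target: (((b*y)*7)+((b*y)*(x*7)))): ((z+6)+(((b*y)*7)+((b*y)*(x*7)))) -> ((z+6)+((b*y)*(7+(x*7))))
Apply DISTRIBUTE at R (target: ((b*y)*(7+(x*7)))): ((z+6)+((b*y)*(7+(x*7)))) -> ((z+6)+(((b*y)*7)+((b*y)*(x*7))))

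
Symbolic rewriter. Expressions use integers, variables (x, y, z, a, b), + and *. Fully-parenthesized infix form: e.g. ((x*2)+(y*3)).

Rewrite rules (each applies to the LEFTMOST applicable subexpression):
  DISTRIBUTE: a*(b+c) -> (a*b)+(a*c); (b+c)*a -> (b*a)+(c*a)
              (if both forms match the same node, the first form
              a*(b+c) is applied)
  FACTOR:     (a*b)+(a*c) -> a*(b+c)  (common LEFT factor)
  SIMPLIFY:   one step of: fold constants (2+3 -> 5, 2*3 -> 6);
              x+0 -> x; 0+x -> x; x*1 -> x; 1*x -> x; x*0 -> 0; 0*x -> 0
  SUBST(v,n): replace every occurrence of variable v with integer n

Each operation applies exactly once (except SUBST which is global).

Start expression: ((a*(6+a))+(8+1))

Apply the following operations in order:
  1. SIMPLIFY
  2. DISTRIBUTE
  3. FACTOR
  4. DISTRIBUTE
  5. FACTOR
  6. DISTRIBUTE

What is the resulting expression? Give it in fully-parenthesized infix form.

Start: ((a*(6+a))+(8+1))
Apply SIMPLIFY at R (target: (8+1)): ((a*(6+a))+(8+1)) -> ((a*(6+a))+9)
Apply DISTRIBUTE at L (target: (a*(6+a))): ((a*(6+a))+9) -> (((a*6)+(a*a))+9)
Apply FACTOR at L (target: ((a*6)+(a*a))): (((a*6)+(a*a))+9) -> ((a*(6+a))+9)
Apply DISTRIBUTE at L (target: (a*(6+a))): ((a*(6+a))+9) -> (((a*6)+(a*a))+9)
Apply FACTOR at L (target: ((a*6)+(a*a))): (((a*6)+(a*a))+9) -> ((a*(6+a))+9)
Apply DISTRIBUTE at L (target: (a*(6+a))): ((a*(6+a))+9) -> (((a*6)+(a*a))+9)

Answer: (((a*6)+(a*a))+9)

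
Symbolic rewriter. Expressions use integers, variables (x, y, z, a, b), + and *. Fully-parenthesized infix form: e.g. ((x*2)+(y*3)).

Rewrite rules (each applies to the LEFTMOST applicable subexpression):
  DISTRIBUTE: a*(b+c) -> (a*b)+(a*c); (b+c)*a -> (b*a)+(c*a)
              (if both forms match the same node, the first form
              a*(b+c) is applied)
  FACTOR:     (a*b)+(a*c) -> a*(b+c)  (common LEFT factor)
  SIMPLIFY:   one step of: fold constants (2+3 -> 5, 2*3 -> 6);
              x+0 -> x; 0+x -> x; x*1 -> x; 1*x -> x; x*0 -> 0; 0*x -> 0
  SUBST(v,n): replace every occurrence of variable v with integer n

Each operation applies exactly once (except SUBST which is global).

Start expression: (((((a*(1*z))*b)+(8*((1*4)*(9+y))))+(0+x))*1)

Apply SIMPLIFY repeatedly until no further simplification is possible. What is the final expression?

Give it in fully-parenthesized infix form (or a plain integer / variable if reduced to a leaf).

Start: (((((a*(1*z))*b)+(8*((1*4)*(9+y))))+(0+x))*1)
Step 1: at root: (((((a*(1*z))*b)+(8*((1*4)*(9+y))))+(0+x))*1) -> ((((a*(1*z))*b)+(8*((1*4)*(9+y))))+(0+x)); overall: (((((a*(1*z))*b)+(8*((1*4)*(9+y))))+(0+x))*1) -> ((((a*(1*z))*b)+(8*((1*4)*(9+y))))+(0+x))
Step 2: at LLLR: (1*z) -> z; overall: ((((a*(1*z))*b)+(8*((1*4)*(9+y))))+(0+x)) -> ((((a*z)*b)+(8*((1*4)*(9+y))))+(0+x))
Step 3: at LRRL: (1*4) -> 4; overall: ((((a*z)*b)+(8*((1*4)*(9+y))))+(0+x)) -> ((((a*z)*b)+(8*(4*(9+y))))+(0+x))
Step 4: at R: (0+x) -> x; overall: ((((a*z)*b)+(8*(4*(9+y))))+(0+x)) -> ((((a*z)*b)+(8*(4*(9+y))))+x)
Fixed point: ((((a*z)*b)+(8*(4*(9+y))))+x)

Answer: ((((a*z)*b)+(8*(4*(9+y))))+x)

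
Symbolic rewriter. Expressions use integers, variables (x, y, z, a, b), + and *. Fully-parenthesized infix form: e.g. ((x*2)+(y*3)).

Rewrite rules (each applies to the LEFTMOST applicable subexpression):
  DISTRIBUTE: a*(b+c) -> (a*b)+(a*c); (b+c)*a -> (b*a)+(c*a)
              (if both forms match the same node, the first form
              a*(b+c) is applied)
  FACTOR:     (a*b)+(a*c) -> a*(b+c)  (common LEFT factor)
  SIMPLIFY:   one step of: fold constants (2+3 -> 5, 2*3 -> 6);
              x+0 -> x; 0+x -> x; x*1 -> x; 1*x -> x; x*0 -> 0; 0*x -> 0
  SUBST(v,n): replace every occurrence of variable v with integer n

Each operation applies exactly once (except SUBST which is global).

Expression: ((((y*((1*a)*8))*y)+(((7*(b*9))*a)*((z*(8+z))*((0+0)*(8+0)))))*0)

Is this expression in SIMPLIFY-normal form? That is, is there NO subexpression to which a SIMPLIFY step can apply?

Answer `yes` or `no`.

Answer: no

Derivation:
Expression: ((((y*((1*a)*8))*y)+(((7*(b*9))*a)*((z*(8+z))*((0+0)*(8+0)))))*0)
Scanning for simplifiable subexpressions (pre-order)...
  at root: ((((y*((1*a)*8))*y)+(((7*(b*9))*a)*((z*(8+z))*((0+0)*(8+0)))))*0) (SIMPLIFIABLE)
  at L: (((y*((1*a)*8))*y)+(((7*(b*9))*a)*((z*(8+z))*((0+0)*(8+0))))) (not simplifiable)
  at LL: ((y*((1*a)*8))*y) (not simplifiable)
  at LLL: (y*((1*a)*8)) (not simplifiable)
  at LLLR: ((1*a)*8) (not simplifiable)
  at LLLRL: (1*a) (SIMPLIFIABLE)
  at LR: (((7*(b*9))*a)*((z*(8+z))*((0+0)*(8+0)))) (not simplifiable)
  at LRL: ((7*(b*9))*a) (not simplifiable)
  at LRLL: (7*(b*9)) (not simplifiable)
  at LRLLR: (b*9) (not simplifiable)
  at LRR: ((z*(8+z))*((0+0)*(8+0))) (not simplifiable)
  at LRRL: (z*(8+z)) (not simplifiable)
  at LRRLR: (8+z) (not simplifiable)
  at LRRR: ((0+0)*(8+0)) (not simplifiable)
  at LRRRL: (0+0) (SIMPLIFIABLE)
  at LRRRR: (8+0) (SIMPLIFIABLE)
Found simplifiable subexpr at path root: ((((y*((1*a)*8))*y)+(((7*(b*9))*a)*((z*(8+z))*((0+0)*(8+0)))))*0)
One SIMPLIFY step would give: 0
-> NOT in normal form.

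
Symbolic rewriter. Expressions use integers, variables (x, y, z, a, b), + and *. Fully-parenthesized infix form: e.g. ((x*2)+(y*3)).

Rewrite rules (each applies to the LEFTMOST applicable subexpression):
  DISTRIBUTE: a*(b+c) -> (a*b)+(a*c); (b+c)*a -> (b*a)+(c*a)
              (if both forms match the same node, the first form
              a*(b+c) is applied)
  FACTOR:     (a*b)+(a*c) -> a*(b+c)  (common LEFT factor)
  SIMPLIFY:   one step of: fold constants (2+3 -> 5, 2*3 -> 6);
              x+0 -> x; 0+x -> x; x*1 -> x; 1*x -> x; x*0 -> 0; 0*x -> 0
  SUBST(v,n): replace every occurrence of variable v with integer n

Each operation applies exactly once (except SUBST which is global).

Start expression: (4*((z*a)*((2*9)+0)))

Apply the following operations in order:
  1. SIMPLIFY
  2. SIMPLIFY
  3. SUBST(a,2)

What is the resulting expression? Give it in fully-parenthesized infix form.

Start: (4*((z*a)*((2*9)+0)))
Apply SIMPLIFY at RR (target: ((2*9)+0)): (4*((z*a)*((2*9)+0))) -> (4*((z*a)*(2*9)))
Apply SIMPLIFY at RR (target: (2*9)): (4*((z*a)*(2*9))) -> (4*((z*a)*18))
Apply SUBST(a,2): (4*((z*a)*18)) -> (4*((z*2)*18))

Answer: (4*((z*2)*18))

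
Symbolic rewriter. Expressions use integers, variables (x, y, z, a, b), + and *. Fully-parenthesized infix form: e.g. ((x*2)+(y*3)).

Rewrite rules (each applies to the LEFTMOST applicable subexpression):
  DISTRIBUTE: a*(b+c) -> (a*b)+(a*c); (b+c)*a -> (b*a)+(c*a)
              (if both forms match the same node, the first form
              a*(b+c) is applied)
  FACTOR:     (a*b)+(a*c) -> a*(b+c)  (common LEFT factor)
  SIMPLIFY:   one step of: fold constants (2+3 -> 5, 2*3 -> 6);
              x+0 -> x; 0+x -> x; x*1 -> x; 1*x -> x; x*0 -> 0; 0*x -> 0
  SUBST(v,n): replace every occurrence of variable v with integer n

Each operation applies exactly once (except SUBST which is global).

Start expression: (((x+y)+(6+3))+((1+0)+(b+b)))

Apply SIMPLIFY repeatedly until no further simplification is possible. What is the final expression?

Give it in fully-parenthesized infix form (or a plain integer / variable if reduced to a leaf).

Start: (((x+y)+(6+3))+((1+0)+(b+b)))
Step 1: at LR: (6+3) -> 9; overall: (((x+y)+(6+3))+((1+0)+(b+b))) -> (((x+y)+9)+((1+0)+(b+b)))
Step 2: at RL: (1+0) -> 1; overall: (((x+y)+9)+((1+0)+(b+b))) -> (((x+y)+9)+(1+(b+b)))
Fixed point: (((x+y)+9)+(1+(b+b)))

Answer: (((x+y)+9)+(1+(b+b)))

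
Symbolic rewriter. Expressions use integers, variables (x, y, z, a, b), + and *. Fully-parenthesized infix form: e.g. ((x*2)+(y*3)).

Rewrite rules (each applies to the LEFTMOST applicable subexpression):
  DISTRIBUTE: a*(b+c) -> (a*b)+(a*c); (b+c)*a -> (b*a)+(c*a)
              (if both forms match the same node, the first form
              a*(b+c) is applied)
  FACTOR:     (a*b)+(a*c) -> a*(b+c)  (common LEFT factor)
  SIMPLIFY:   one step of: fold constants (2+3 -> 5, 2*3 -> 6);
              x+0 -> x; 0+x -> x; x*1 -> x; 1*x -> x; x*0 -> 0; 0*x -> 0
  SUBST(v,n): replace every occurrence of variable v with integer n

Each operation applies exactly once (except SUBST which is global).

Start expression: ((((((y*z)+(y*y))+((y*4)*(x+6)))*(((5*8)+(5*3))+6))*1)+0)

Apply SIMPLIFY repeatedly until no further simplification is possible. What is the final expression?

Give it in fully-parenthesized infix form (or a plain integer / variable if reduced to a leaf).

Answer: ((((y*z)+(y*y))+((y*4)*(x+6)))*61)

Derivation:
Start: ((((((y*z)+(y*y))+((y*4)*(x+6)))*(((5*8)+(5*3))+6))*1)+0)
Step 1: at root: ((((((y*z)+(y*y))+((y*4)*(x+6)))*(((5*8)+(5*3))+6))*1)+0) -> (((((y*z)+(y*y))+((y*4)*(x+6)))*(((5*8)+(5*3))+6))*1); overall: ((((((y*z)+(y*y))+((y*4)*(x+6)))*(((5*8)+(5*3))+6))*1)+0) -> (((((y*z)+(y*y))+((y*4)*(x+6)))*(((5*8)+(5*3))+6))*1)
Step 2: at root: (((((y*z)+(y*y))+((y*4)*(x+6)))*(((5*8)+(5*3))+6))*1) -> ((((y*z)+(y*y))+((y*4)*(x+6)))*(((5*8)+(5*3))+6)); overall: (((((y*z)+(y*y))+((y*4)*(x+6)))*(((5*8)+(5*3))+6))*1) -> ((((y*z)+(y*y))+((y*4)*(x+6)))*(((5*8)+(5*3))+6))
Step 3: at RLL: (5*8) -> 40; overall: ((((y*z)+(y*y))+((y*4)*(x+6)))*(((5*8)+(5*3))+6)) -> ((((y*z)+(y*y))+((y*4)*(x+6)))*((40+(5*3))+6))
Step 4: at RLR: (5*3) -> 15; overall: ((((y*z)+(y*y))+((y*4)*(x+6)))*((40+(5*3))+6)) -> ((((y*z)+(y*y))+((y*4)*(x+6)))*((40+15)+6))
Step 5: at RL: (40+15) -> 55; overall: ((((y*z)+(y*y))+((y*4)*(x+6)))*((40+15)+6)) -> ((((y*z)+(y*y))+((y*4)*(x+6)))*(55+6))
Step 6: at R: (55+6) -> 61; overall: ((((y*z)+(y*y))+((y*4)*(x+6)))*(55+6)) -> ((((y*z)+(y*y))+((y*4)*(x+6)))*61)
Fixed point: ((((y*z)+(y*y))+((y*4)*(x+6)))*61)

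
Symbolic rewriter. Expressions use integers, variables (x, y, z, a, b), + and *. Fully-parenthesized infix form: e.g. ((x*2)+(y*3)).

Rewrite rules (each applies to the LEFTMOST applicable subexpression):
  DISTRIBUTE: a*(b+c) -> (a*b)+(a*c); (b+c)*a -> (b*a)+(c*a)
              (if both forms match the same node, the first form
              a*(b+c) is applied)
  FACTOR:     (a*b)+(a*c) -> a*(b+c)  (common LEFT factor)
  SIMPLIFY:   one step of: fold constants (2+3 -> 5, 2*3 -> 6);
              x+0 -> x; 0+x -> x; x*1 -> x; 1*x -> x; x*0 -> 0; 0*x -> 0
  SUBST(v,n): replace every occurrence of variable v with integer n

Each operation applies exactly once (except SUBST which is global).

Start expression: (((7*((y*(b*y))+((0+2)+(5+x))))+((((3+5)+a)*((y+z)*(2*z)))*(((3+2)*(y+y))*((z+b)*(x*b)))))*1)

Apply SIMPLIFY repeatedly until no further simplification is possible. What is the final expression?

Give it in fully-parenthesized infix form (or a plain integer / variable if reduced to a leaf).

Answer: ((7*((y*(b*y))+(2+(5+x))))+(((8+a)*((y+z)*(2*z)))*((5*(y+y))*((z+b)*(x*b)))))

Derivation:
Start: (((7*((y*(b*y))+((0+2)+(5+x))))+((((3+5)+a)*((y+z)*(2*z)))*(((3+2)*(y+y))*((z+b)*(x*b)))))*1)
Step 1: at root: (((7*((y*(b*y))+((0+2)+(5+x))))+((((3+5)+a)*((y+z)*(2*z)))*(((3+2)*(y+y))*((z+b)*(x*b)))))*1) -> ((7*((y*(b*y))+((0+2)+(5+x))))+((((3+5)+a)*((y+z)*(2*z)))*(((3+2)*(y+y))*((z+b)*(x*b))))); overall: (((7*((y*(b*y))+((0+2)+(5+x))))+((((3+5)+a)*((y+z)*(2*z)))*(((3+2)*(y+y))*((z+b)*(x*b)))))*1) -> ((7*((y*(b*y))+((0+2)+(5+x))))+((((3+5)+a)*((y+z)*(2*z)))*(((3+2)*(y+y))*((z+b)*(x*b)))))
Step 2: at LRRL: (0+2) -> 2; overall: ((7*((y*(b*y))+((0+2)+(5+x))))+((((3+5)+a)*((y+z)*(2*z)))*(((3+2)*(y+y))*((z+b)*(x*b))))) -> ((7*((y*(b*y))+(2+(5+x))))+((((3+5)+a)*((y+z)*(2*z)))*(((3+2)*(y+y))*((z+b)*(x*b)))))
Step 3: at RLLL: (3+5) -> 8; overall: ((7*((y*(b*y))+(2+(5+x))))+((((3+5)+a)*((y+z)*(2*z)))*(((3+2)*(y+y))*((z+b)*(x*b))))) -> ((7*((y*(b*y))+(2+(5+x))))+(((8+a)*((y+z)*(2*z)))*(((3+2)*(y+y))*((z+b)*(x*b)))))
Step 4: at RRLL: (3+2) -> 5; overall: ((7*((y*(b*y))+(2+(5+x))))+(((8+a)*((y+z)*(2*z)))*(((3+2)*(y+y))*((z+b)*(x*b))))) -> ((7*((y*(b*y))+(2+(5+x))))+(((8+a)*((y+z)*(2*z)))*((5*(y+y))*((z+b)*(x*b)))))
Fixed point: ((7*((y*(b*y))+(2+(5+x))))+(((8+a)*((y+z)*(2*z)))*((5*(y+y))*((z+b)*(x*b)))))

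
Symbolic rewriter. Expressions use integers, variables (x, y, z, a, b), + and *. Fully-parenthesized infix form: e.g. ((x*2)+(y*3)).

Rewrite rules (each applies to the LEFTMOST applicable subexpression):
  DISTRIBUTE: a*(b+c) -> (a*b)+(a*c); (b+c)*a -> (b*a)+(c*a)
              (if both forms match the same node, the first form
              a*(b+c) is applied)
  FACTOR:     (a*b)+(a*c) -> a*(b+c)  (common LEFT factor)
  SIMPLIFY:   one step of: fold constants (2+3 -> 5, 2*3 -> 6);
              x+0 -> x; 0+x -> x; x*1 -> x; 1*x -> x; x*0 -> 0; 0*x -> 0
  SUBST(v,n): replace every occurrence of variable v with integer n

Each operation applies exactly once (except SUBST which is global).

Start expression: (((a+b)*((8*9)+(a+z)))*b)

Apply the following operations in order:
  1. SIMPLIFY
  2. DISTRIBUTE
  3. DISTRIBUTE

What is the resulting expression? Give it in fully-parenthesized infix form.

Start: (((a+b)*((8*9)+(a+z)))*b)
Apply SIMPLIFY at LRL (target: (8*9)): (((a+b)*((8*9)+(a+z)))*b) -> (((a+b)*(72+(a+z)))*b)
Apply DISTRIBUTE at L (target: ((a+b)*(72+(a+z)))): (((a+b)*(72+(a+z)))*b) -> ((((a+b)*72)+((a+b)*(a+z)))*b)
Apply DISTRIBUTE at root (target: ((((a+b)*72)+((a+b)*(a+z)))*b)): ((((a+b)*72)+((a+b)*(a+z)))*b) -> ((((a+b)*72)*b)+(((a+b)*(a+z))*b))

Answer: ((((a+b)*72)*b)+(((a+b)*(a+z))*b))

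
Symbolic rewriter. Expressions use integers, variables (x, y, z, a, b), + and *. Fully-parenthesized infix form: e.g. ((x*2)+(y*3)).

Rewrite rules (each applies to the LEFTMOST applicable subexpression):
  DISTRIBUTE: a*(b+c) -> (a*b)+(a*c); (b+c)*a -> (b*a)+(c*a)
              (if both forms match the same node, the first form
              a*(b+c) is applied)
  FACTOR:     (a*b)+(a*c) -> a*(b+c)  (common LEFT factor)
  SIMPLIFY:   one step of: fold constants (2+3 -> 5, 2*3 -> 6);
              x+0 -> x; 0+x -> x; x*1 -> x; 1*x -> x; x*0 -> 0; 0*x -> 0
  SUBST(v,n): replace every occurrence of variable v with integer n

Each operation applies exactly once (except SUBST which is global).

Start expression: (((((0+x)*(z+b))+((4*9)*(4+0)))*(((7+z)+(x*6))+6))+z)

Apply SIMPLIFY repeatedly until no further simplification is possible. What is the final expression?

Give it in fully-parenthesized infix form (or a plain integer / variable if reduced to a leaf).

Start: (((((0+x)*(z+b))+((4*9)*(4+0)))*(((7+z)+(x*6))+6))+z)
Step 1: at LLLL: (0+x) -> x; overall: (((((0+x)*(z+b))+((4*9)*(4+0)))*(((7+z)+(x*6))+6))+z) -> ((((x*(z+b))+((4*9)*(4+0)))*(((7+z)+(x*6))+6))+z)
Step 2: at LLRL: (4*9) -> 36; overall: ((((x*(z+b))+((4*9)*(4+0)))*(((7+z)+(x*6))+6))+z) -> ((((x*(z+b))+(36*(4+0)))*(((7+z)+(x*6))+6))+z)
Step 3: at LLRR: (4+0) -> 4; overall: ((((x*(z+b))+(36*(4+0)))*(((7+z)+(x*6))+6))+z) -> ((((x*(z+b))+(36*4))*(((7+z)+(x*6))+6))+z)
Step 4: at LLR: (36*4) -> 144; overall: ((((x*(z+b))+(36*4))*(((7+z)+(x*6))+6))+z) -> ((((x*(z+b))+144)*(((7+z)+(x*6))+6))+z)
Fixed point: ((((x*(z+b))+144)*(((7+z)+(x*6))+6))+z)

Answer: ((((x*(z+b))+144)*(((7+z)+(x*6))+6))+z)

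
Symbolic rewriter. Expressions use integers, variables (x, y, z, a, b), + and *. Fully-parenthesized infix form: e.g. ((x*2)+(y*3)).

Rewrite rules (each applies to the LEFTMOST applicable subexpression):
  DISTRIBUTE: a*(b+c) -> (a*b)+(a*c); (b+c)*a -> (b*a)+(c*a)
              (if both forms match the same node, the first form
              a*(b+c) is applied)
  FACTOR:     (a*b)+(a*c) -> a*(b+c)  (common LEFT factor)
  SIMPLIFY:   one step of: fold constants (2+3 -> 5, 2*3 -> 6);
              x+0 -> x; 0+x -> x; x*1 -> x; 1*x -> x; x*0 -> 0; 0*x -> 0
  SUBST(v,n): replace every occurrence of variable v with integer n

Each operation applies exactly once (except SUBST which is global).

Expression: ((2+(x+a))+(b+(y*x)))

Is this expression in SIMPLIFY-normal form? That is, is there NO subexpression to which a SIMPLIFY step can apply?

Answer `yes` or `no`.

Answer: yes

Derivation:
Expression: ((2+(x+a))+(b+(y*x)))
Scanning for simplifiable subexpressions (pre-order)...
  at root: ((2+(x+a))+(b+(y*x))) (not simplifiable)
  at L: (2+(x+a)) (not simplifiable)
  at LR: (x+a) (not simplifiable)
  at R: (b+(y*x)) (not simplifiable)
  at RR: (y*x) (not simplifiable)
Result: no simplifiable subexpression found -> normal form.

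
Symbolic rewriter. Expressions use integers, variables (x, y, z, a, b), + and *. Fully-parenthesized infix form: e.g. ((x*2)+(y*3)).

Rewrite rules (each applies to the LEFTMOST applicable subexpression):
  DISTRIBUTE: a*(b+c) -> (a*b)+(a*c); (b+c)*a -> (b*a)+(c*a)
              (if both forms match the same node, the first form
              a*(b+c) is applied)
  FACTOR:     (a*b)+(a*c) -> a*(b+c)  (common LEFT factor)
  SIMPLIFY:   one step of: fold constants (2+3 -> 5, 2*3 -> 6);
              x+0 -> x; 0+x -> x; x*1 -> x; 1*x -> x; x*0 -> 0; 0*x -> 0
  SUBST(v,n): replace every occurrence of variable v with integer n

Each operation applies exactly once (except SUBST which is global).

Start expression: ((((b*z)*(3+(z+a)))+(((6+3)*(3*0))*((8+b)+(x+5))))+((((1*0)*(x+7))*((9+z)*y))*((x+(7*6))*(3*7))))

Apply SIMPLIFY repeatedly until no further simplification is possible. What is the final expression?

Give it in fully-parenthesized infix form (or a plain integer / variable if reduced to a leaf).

Answer: ((b*z)*(3+(z+a)))

Derivation:
Start: ((((b*z)*(3+(z+a)))+(((6+3)*(3*0))*((8+b)+(x+5))))+((((1*0)*(x+7))*((9+z)*y))*((x+(7*6))*(3*7))))
Step 1: at LRLL: (6+3) -> 9; overall: ((((b*z)*(3+(z+a)))+(((6+3)*(3*0))*((8+b)+(x+5))))+((((1*0)*(x+7))*((9+z)*y))*((x+(7*6))*(3*7)))) -> ((((b*z)*(3+(z+a)))+((9*(3*0))*((8+b)+(x+5))))+((((1*0)*(x+7))*((9+z)*y))*((x+(7*6))*(3*7))))
Step 2: at LRLR: (3*0) -> 0; overall: ((((b*z)*(3+(z+a)))+((9*(3*0))*((8+b)+(x+5))))+((((1*0)*(x+7))*((9+z)*y))*((x+(7*6))*(3*7)))) -> ((((b*z)*(3+(z+a)))+((9*0)*((8+b)+(x+5))))+((((1*0)*(x+7))*((9+z)*y))*((x+(7*6))*(3*7))))
Step 3: at LRL: (9*0) -> 0; overall: ((((b*z)*(3+(z+a)))+((9*0)*((8+b)+(x+5))))+((((1*0)*(x+7))*((9+z)*y))*((x+(7*6))*(3*7)))) -> ((((b*z)*(3+(z+a)))+(0*((8+b)+(x+5))))+((((1*0)*(x+7))*((9+z)*y))*((x+(7*6))*(3*7))))
Step 4: at LR: (0*((8+b)+(x+5))) -> 0; overall: ((((b*z)*(3+(z+a)))+(0*((8+b)+(x+5))))+((((1*0)*(x+7))*((9+z)*y))*((x+(7*6))*(3*7)))) -> ((((b*z)*(3+(z+a)))+0)+((((1*0)*(x+7))*((9+z)*y))*((x+(7*6))*(3*7))))
Step 5: at L: (((b*z)*(3+(z+a)))+0) -> ((b*z)*(3+(z+a))); overall: ((((b*z)*(3+(z+a)))+0)+((((1*0)*(x+7))*((9+z)*y))*((x+(7*6))*(3*7)))) -> (((b*z)*(3+(z+a)))+((((1*0)*(x+7))*((9+z)*y))*((x+(7*6))*(3*7))))
Step 6: at RLLL: (1*0) -> 0; overall: (((b*z)*(3+(z+a)))+((((1*0)*(x+7))*((9+z)*y))*((x+(7*6))*(3*7)))) -> (((b*z)*(3+(z+a)))+(((0*(x+7))*((9+z)*y))*((x+(7*6))*(3*7))))
Step 7: at RLL: (0*(x+7)) -> 0; overall: (((b*z)*(3+(z+a)))+(((0*(x+7))*((9+z)*y))*((x+(7*6))*(3*7)))) -> (((b*z)*(3+(z+a)))+((0*((9+z)*y))*((x+(7*6))*(3*7))))
Step 8: at RL: (0*((9+z)*y)) -> 0; overall: (((b*z)*(3+(z+a)))+((0*((9+z)*y))*((x+(7*6))*(3*7)))) -> (((b*z)*(3+(z+a)))+(0*((x+(7*6))*(3*7))))
Step 9: at R: (0*((x+(7*6))*(3*7))) -> 0; overall: (((b*z)*(3+(z+a)))+(0*((x+(7*6))*(3*7)))) -> (((b*z)*(3+(z+a)))+0)
Step 10: at root: (((b*z)*(3+(z+a)))+0) -> ((b*z)*(3+(z+a))); overall: (((b*z)*(3+(z+a)))+0) -> ((b*z)*(3+(z+a)))
Fixed point: ((b*z)*(3+(z+a)))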